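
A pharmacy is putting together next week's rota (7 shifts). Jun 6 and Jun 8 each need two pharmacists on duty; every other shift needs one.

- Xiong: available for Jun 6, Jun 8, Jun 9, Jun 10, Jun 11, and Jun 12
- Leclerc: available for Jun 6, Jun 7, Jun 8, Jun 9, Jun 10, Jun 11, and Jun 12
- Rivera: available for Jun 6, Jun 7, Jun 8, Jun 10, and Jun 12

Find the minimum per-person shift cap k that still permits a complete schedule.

With 3 pharmacists and 9 worker-slots to fill, someone must work at least ⌈9/3⌉ = 3 shifts, so k ≥ 3.
k = 3 works: Jun 6→Xiong+Leclerc, Jun 7→Leclerc, Jun 8→Leclerc+Rivera, Jun 9→Xiong, Jun 10→Rivera, Jun 11→Xiong, Jun 12→Rivera.
Loads: Xiong 3, Leclerc 3, Rivera 3 — all ≤ 3.

3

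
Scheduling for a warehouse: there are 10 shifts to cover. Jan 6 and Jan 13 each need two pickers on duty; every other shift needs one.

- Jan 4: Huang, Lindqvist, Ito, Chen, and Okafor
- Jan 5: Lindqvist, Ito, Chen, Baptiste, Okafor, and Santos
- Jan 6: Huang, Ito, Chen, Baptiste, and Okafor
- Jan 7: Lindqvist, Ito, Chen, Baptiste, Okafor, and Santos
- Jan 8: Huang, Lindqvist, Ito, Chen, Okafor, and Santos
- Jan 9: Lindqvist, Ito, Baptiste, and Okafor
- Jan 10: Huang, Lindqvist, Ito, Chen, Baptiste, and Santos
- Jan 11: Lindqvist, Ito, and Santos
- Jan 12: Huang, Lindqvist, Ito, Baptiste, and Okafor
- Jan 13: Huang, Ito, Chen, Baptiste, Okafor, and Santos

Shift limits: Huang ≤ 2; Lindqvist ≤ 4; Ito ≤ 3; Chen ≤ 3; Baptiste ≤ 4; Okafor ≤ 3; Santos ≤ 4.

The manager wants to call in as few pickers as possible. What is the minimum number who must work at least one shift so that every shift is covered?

12 slots to fill and no one can take more than 4, so at least ⌈12/4⌉ = 3 pickers are needed.
No set of 3 pickers can cover every shift (each such set leaves at least one shift with no one available or exceeds a cap).
Huang, Lindqvist, Ito, and Chen alone can cover everything: Jan 4→Ito, Jan 5→Lindqvist, Jan 6→Huang+Ito, Jan 7→Lindqvist, Jan 8→Chen, Jan 9→Lindqvist, Jan 10→Chen, Jan 11→Lindqvist, Jan 12→Huang, Jan 13→Ito+Chen.

4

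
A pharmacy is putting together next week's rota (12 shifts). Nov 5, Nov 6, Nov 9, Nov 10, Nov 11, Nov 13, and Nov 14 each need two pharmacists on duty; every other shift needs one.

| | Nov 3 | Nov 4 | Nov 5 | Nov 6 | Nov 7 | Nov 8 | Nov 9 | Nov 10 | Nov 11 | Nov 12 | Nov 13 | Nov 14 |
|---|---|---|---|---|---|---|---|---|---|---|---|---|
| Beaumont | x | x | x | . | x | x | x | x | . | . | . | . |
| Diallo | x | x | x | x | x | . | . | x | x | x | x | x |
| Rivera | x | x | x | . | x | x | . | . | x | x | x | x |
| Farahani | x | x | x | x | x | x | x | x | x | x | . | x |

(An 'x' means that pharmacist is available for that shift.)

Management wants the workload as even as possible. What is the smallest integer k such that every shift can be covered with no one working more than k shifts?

5

With 4 pharmacists and 19 worker-slots to fill, someone must work at least ⌈19/4⌉ = 5 shifts, so k ≥ 5.
k = 5 works: Nov 3→Beaumont, Nov 4→Beaumont, Nov 5→Rivera+Farahani, Nov 6→Diallo+Farahani, Nov 7→Rivera, Nov 8→Beaumont, Nov 9→Beaumont+Farahani, Nov 10→Beaumont+Diallo, Nov 11→Diallo+Rivera, Nov 12→Diallo, Nov 13→Diallo+Rivera, Nov 14→Rivera+Farahani.
Loads: Beaumont 5, Diallo 5, Rivera 5, Farahani 4 — all ≤ 5.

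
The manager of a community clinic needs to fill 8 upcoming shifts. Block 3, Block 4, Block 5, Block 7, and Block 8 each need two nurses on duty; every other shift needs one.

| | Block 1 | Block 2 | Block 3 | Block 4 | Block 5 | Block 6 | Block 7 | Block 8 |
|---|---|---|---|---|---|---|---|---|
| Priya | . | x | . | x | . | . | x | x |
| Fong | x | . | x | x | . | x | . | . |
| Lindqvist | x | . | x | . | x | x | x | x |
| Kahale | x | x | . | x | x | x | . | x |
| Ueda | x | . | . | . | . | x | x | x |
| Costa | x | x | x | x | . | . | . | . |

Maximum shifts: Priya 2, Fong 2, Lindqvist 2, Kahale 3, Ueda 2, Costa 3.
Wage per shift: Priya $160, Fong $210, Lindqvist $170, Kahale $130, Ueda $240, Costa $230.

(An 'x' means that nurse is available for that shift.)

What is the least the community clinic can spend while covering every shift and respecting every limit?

Block 5 can only be covered by Lindqvist and Kahale, so that assignment is forced.
Picking the cheapest available nurse for each shift independently would cost $1980, but that ignores the shift limits.
An optimal schedule: Block 1→Costa, Block 2→Kahale, Block 3→Lindqvist+Costa, Block 4→Fong+Costa, Block 5→Kahale+Lindqvist, Block 6→Fong, Block 7→Priya+Ueda, Block 8→Kahale+Priya.
Total: 230 + 130 + 170 + 230 + 210 + 230 + 130 + 170 + 210 + 160 + 240 + 130 + 160 = $2400.

$2400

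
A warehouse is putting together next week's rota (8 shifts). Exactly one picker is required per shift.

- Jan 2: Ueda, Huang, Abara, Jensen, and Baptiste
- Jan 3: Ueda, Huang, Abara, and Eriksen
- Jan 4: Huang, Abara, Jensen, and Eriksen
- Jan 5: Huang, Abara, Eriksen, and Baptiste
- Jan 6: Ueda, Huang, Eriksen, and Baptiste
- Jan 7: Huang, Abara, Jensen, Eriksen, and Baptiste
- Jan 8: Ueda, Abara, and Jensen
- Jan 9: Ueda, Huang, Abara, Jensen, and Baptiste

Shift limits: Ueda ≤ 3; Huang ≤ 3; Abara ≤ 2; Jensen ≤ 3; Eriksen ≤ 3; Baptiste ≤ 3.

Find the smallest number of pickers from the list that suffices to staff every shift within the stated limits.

3

8 slots to fill and no one can take more than 3, so at least ⌈8/3⌉ = 3 pickers are needed.
Ueda, Huang, and Abara alone can cover everything: Jan 2→Ueda, Jan 3→Abara, Jan 4→Huang, Jan 5→Huang, Jan 6→Ueda, Jan 7→Huang, Jan 8→Ueda, Jan 9→Abara.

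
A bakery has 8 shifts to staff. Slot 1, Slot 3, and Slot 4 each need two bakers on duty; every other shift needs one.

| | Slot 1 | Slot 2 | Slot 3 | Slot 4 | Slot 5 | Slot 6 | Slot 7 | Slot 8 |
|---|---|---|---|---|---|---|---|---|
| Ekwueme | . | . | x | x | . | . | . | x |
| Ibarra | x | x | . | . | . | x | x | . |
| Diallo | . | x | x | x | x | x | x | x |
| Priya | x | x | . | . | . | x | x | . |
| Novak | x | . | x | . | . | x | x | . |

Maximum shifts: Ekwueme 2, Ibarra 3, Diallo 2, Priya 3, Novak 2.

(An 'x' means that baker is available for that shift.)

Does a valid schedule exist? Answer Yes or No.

Total capacity is 12 and 11 slots are needed, so capacity alone doesn't rule it out.
Shifts {Slot 3, Slot 4, Slot 5, Slot 8} need 6 worker-slots in total, but the bakers available for any of those shifts (Ekwueme, Diallo, and Novak) can supply at most 5 among them. So no valid schedule exists.

No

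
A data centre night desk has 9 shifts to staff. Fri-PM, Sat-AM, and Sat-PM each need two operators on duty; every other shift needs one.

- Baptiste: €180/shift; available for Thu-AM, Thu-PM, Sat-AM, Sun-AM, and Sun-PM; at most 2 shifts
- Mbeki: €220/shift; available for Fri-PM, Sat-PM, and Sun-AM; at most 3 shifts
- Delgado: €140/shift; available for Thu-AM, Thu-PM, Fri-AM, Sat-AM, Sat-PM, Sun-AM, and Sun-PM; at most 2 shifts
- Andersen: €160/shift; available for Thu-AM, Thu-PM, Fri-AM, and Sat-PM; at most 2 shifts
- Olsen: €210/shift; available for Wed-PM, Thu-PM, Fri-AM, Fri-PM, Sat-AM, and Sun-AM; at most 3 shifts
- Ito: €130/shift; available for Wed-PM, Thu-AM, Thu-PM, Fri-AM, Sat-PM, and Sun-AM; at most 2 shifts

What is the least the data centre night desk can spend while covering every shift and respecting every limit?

Fri-PM can only be covered by Mbeki and Olsen, so that assignment is forced.
Picking the cheapest available operator for each shift independently would cost €1810, but that ignores the shift limits.
An optimal schedule: Wed-PM→Ito, Thu-AM→Andersen, Thu-PM→Baptiste, Fri-AM→Olsen, Fri-PM→Olsen+Mbeki, Sat-AM→Delgado+Baptiste, Sat-PM→Ito+Andersen, Sun-AM→Olsen, Sun-PM→Delgado.
Total: 130 + 160 + 180 + 210 + 210 + 220 + 140 + 180 + 130 + 160 + 210 + 140 = €2070.

€2070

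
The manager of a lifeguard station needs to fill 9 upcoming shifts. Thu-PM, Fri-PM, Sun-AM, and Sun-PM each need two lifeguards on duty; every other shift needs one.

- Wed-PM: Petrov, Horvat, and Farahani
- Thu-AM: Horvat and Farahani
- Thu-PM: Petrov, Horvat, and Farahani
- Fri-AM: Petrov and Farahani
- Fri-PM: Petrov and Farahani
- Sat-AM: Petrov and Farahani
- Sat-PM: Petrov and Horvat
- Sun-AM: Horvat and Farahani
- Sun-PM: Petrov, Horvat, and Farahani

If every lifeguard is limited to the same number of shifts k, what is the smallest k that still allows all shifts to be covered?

With 3 lifeguards and 13 worker-slots to fill, someone must work at least ⌈13/3⌉ = 5 shifts, so k ≥ 5.
k = 5 works: Wed-PM→Petrov, Thu-AM→Horvat, Thu-PM→Horvat+Farahani, Fri-AM→Petrov, Fri-PM→Petrov+Farahani, Sat-AM→Petrov, Sat-PM→Petrov, Sun-AM→Horvat+Farahani, Sun-PM→Horvat+Farahani.
Loads: Petrov 5, Horvat 4, Farahani 4 — all ≤ 5.

5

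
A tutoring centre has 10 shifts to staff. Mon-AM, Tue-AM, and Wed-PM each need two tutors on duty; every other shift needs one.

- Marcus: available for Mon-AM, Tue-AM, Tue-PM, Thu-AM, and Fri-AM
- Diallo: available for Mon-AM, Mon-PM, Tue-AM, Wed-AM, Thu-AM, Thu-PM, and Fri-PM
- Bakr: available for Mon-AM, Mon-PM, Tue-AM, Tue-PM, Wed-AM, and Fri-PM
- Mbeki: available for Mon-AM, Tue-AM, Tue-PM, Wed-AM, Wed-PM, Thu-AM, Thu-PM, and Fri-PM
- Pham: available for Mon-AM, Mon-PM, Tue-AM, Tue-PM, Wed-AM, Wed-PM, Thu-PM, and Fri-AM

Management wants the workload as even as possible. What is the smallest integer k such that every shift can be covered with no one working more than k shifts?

3

With 5 tutors and 13 worker-slots to fill, someone must work at least ⌈13/5⌉ = 3 shifts, so k ≥ 3.
k = 3 works: Mon-AM→Bakr+Mbeki, Mon-PM→Diallo, Tue-AM→Bakr+Mbeki, Tue-PM→Marcus, Wed-AM→Bakr, Wed-PM→Mbeki+Pham, Thu-AM→Marcus, Thu-PM→Diallo, Fri-AM→Marcus, Fri-PM→Diallo.
Loads: Marcus 3, Diallo 3, Bakr 3, Mbeki 3, Pham 1 — all ≤ 3.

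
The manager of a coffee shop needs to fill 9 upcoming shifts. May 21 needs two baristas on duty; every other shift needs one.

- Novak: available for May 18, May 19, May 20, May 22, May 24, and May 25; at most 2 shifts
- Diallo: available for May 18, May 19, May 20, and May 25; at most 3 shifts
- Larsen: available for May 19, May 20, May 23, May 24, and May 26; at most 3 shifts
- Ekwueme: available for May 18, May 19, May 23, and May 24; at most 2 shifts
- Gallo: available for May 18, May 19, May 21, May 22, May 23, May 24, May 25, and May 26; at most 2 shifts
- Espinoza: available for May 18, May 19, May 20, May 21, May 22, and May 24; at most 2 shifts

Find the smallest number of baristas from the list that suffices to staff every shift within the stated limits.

10 slots to fill and no one can take more than 3, so at least ⌈10/3⌉ = 4 baristas are needed.
Diallo, Larsen, Gallo, and Espinoza alone can cover everything: May 18→Diallo, May 19→Espinoza, May 20→Diallo, May 21→Gallo+Espinoza, May 22→Gallo, May 23→Larsen, May 24→Larsen, May 25→Diallo, May 26→Larsen.

4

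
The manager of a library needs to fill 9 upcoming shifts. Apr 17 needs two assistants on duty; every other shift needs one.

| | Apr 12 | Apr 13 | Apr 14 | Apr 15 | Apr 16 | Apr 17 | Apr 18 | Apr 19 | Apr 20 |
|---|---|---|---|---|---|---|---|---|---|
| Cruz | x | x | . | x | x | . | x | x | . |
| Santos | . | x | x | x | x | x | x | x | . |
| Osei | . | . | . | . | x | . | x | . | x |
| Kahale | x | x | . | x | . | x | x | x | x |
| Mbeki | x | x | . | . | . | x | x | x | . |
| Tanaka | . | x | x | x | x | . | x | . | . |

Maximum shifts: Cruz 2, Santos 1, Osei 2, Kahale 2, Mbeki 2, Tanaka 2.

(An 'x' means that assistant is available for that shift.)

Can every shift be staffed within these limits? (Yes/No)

Yes

One valid schedule: Apr 12→Cruz, Apr 13→Mbeki, Apr 14→Santos, Apr 15→Cruz, Apr 16→Osei, Apr 17→Kahale+Mbeki, Apr 18→Tanaka, Apr 19→Kahale, Apr 20→Osei.
Loads: Cruz 2/2, Santos 1/1, Osei 2/2, Kahale 2/2, Mbeki 2/2, Tanaka 1/2 — all within limits.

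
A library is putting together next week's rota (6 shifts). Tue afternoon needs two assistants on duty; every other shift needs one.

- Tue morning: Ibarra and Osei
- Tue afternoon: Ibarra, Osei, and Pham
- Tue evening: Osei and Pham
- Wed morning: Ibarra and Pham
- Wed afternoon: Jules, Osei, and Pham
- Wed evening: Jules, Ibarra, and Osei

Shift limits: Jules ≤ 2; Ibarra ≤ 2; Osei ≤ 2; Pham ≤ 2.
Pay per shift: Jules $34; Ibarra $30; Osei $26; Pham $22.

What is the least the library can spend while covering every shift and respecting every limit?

$190

Picking the cheapest available assistant for each shift independently would cost $166, but that ignores the shift limits.
An optimal schedule: Tue morning→Osei, Tue afternoon→Osei+Ibarra, Tue evening→Pham, Wed morning→Pham, Wed afternoon→Jules, Wed evening→Ibarra.
Total: 26 + 26 + 30 + 22 + 22 + 34 + 30 = $190.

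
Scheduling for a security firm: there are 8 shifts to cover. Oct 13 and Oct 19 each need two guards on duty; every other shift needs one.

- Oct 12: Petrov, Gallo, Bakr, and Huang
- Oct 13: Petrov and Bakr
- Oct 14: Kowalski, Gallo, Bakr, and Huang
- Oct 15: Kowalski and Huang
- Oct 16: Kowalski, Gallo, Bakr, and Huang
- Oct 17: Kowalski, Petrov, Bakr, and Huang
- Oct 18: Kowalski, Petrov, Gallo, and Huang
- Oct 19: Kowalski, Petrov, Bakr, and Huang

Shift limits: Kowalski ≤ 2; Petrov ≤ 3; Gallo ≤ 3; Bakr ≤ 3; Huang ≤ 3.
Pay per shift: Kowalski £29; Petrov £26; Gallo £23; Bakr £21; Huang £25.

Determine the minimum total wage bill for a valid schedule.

Oct 13 can only be covered by Petrov and Bakr, so that assignment is forced.
Picking the cheapest available guard for each shift independently would cost £225, but that ignores the shift limits.
An optimal schedule: Oct 12→Bakr, Oct 13→Bakr+Petrov, Oct 14→Gallo, Oct 15→Huang, Oct 16→Gallo, Oct 17→Huang, Oct 18→Gallo, Oct 19→Bakr+Huang.
Total: 21 + 21 + 26 + 23 + 25 + 23 + 25 + 23 + 21 + 25 = £233.

£233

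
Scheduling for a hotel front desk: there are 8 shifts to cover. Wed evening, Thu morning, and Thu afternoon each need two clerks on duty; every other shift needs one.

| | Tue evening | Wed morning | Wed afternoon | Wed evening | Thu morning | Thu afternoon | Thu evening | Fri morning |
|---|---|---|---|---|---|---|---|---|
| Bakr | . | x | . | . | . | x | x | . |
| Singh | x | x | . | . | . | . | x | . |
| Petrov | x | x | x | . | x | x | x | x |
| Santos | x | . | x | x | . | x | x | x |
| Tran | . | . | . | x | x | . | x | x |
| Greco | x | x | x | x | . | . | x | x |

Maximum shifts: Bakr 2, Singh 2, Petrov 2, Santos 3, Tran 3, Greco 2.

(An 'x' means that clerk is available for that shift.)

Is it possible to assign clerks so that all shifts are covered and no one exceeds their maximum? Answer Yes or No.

Yes

Thu morning can only be covered by Petrov and Tran, so that assignment is forced.
One valid schedule: Tue evening→Singh, Wed morning→Bakr, Wed afternoon→Petrov, Wed evening→Santos+Tran, Thu morning→Petrov+Tran, Thu afternoon→Bakr+Santos, Thu evening→Singh, Fri morning→Santos.
Loads: Bakr 2/2, Singh 2/2, Petrov 2/2, Santos 3/3, Tran 2/3, Greco 0/2 — all within limits.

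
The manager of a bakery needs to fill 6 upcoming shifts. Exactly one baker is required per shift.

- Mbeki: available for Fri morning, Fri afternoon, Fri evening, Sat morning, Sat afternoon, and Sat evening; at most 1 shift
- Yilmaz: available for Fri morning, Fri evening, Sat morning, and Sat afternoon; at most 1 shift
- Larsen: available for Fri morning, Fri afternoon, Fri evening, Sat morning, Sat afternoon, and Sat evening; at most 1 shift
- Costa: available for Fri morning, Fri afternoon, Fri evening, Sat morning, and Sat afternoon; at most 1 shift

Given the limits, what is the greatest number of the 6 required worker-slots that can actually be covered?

Total capacity across all bakers is 1+1+1+1 = 4, and 6 slots are needed, so at most 4 can be filled.
An assignment achieving 4: Fri morning→Yilmaz, Fri afternoon→Larsen, Fri evening→Costa, Sat evening→Mbeki.
Loads: Mbeki 1/1, Yilmaz 1/1, Larsen 1/1, Costa 1/1.

4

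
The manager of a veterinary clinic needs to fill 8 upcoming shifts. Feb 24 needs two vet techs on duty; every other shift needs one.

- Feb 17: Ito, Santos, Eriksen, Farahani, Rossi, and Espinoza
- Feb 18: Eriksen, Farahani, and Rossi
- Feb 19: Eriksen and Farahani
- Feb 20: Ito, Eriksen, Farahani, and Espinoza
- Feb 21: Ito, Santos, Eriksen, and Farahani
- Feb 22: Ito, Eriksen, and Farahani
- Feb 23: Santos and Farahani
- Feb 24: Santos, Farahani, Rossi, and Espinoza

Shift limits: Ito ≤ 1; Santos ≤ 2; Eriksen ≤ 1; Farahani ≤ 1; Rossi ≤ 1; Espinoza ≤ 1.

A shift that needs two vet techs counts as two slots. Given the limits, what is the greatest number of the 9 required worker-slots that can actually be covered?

7

Total capacity across all vet techs is 1+2+1+1+1+1 = 7, and 9 slots are needed, so at most 7 can be filled.
An assignment achieving 7: Feb 18→Farahani, Feb 19→Eriksen, Feb 20→Espinoza, Feb 21→Santos, Feb 22→Ito, Feb 23→Santos, Feb 24→Rossi.
Loads: Ito 1/1, Santos 2/2, Eriksen 1/1, Farahani 1/1, Rossi 1/1, Espinoza 1/1.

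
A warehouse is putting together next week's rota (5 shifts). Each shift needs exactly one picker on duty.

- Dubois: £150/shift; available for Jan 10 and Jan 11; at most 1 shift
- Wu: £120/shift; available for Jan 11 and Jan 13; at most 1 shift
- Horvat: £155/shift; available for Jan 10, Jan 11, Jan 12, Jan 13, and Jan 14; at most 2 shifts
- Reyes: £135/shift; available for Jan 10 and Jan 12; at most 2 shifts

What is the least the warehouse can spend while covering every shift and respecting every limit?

Jan 14 can only be covered by Horvat, so that assignment is forced.
Picking the cheapest available picker for each shift independently would cost £665, but that ignores the shift limits.
An optimal schedule: Jan 10→Reyes, Jan 11→Dubois, Jan 12→Reyes, Jan 13→Wu, Jan 14→Horvat.
Total: 135 + 150 + 135 + 120 + 155 = £695.

£695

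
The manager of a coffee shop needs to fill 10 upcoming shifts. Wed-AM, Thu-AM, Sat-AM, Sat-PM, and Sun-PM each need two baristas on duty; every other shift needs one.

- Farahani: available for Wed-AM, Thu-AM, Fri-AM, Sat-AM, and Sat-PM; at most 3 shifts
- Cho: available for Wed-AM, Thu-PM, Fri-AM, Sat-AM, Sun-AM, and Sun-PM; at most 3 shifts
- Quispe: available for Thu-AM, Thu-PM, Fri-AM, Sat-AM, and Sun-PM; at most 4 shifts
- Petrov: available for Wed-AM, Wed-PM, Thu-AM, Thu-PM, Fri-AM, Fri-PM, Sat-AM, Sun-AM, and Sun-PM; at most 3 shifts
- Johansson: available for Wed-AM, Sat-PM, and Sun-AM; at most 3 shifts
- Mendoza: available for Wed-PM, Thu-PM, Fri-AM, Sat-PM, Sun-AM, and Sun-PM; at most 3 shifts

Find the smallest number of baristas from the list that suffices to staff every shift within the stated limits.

5

15 slots to fill and no one can take more than 4, so at least ⌈15/4⌉ = 4 baristas are needed.
Any 4 baristas together have capacity at most 4+3+3+3 = 13 < 15 slots, so 4 can never suffice.
Farahani, Cho, Quispe, Petrov, and Johansson alone can cover everything: Wed-AM→Farahani+Johansson, Wed-PM→Petrov, Thu-AM→Farahani+Quispe, Thu-PM→Cho, Fri-AM→Quispe, Fri-PM→Petrov, Sat-AM→Quispe+Petrov, Sat-PM→Farahani+Johansson, Sun-AM→Cho, Sun-PM→Cho+Quispe.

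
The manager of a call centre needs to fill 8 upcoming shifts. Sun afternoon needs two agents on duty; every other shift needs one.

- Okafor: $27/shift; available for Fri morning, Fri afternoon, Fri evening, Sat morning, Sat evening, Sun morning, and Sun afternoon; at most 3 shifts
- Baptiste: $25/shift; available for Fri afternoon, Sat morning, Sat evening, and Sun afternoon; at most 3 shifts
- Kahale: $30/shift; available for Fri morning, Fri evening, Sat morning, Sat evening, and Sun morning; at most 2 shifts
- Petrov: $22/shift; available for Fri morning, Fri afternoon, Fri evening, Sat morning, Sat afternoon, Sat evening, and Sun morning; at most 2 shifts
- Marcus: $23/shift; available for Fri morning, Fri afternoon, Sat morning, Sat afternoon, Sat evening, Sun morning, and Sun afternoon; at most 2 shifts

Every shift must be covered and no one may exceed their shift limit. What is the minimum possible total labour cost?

Picking the cheapest available agent for each shift independently would cost $202, but that ignores the shift limits.
An optimal schedule: Fri morning→Marcus, Fri afternoon→Baptiste, Fri evening→Petrov, Sat morning→Baptiste, Sat afternoon→Petrov, Sat evening→Okafor, Sun morning→Okafor, Sun afternoon→Marcus+Baptiste.
Total: 23 + 25 + 22 + 25 + 22 + 27 + 27 + 23 + 25 = $219.

$219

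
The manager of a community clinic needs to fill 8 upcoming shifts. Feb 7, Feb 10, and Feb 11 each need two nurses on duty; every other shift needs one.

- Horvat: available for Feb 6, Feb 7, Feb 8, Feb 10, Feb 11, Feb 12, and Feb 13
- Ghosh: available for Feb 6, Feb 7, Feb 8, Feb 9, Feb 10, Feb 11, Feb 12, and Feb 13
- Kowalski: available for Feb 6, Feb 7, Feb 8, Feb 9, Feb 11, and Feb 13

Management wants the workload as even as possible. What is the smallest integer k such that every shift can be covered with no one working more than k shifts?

4

With 3 nurses and 11 worker-slots to fill, someone must work at least ⌈11/3⌉ = 4 shifts, so k ≥ 4.
k = 4 works: Feb 6→Horvat, Feb 7→Horvat+Ghosh, Feb 8→Kowalski, Feb 9→Ghosh, Feb 10→Horvat+Ghosh, Feb 11→Ghosh+Kowalski, Feb 12→Horvat, Feb 13→Kowalski.
Loads: Horvat 4, Ghosh 4, Kowalski 3 — all ≤ 4.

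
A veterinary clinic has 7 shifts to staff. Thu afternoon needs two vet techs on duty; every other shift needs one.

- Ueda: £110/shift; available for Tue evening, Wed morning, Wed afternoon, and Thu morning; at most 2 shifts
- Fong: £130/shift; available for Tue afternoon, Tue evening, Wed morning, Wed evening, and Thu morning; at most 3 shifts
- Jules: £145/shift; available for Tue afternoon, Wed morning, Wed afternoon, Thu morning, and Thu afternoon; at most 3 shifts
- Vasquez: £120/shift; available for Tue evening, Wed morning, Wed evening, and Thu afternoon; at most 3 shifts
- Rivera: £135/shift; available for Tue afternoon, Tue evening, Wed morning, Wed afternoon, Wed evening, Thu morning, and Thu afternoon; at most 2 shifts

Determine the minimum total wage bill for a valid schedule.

£975

Picking the cheapest available vet tech for each shift independently would cost £945, but that ignores the shift limits.
An optimal schedule: Tue afternoon→Fong, Tue evening→Ueda, Wed morning→Vasquez, Wed afternoon→Ueda, Wed evening→Vasquez, Thu morning→Fong, Thu afternoon→Vasquez+Rivera.
Total: 130 + 110 + 120 + 110 + 120 + 130 + 120 + 135 = £975.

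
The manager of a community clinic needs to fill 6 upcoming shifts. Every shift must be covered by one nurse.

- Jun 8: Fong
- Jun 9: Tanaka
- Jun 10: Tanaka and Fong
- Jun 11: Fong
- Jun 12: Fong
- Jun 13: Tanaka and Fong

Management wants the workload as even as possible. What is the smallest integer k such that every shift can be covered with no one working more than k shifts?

3

With 2 nurses and 6 worker-slots to fill, someone must work at least ⌈6/2⌉ = 3 shifts, so k ≥ 3.
k = 3 works: Jun 8→Fong, Jun 9→Tanaka, Jun 10→Tanaka, Jun 11→Fong, Jun 12→Fong, Jun 13→Tanaka.
Loads: Tanaka 3, Fong 3 — all ≤ 3.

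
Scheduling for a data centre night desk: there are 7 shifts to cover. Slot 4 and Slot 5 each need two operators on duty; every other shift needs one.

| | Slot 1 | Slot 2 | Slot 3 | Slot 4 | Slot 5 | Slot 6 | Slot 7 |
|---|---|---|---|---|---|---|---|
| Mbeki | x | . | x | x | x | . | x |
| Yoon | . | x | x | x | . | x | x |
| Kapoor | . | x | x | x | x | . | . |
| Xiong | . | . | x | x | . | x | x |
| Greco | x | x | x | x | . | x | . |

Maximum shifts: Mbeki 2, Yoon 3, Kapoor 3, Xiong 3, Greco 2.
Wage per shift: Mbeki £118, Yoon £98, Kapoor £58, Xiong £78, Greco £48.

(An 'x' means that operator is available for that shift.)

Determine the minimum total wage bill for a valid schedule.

Slot 5 can only be covered by Mbeki and Kapoor, so that assignment is forced.
Picking the cheapest available operator for each shift independently would cost £552, but that ignores the shift limits.
An optimal schedule: Slot 1→Greco, Slot 2→Greco, Slot 3→Kapoor, Slot 4→Kapoor+Xiong, Slot 5→Kapoor+Mbeki, Slot 6→Xiong, Slot 7→Xiong.
Total: 48 + 48 + 58 + 58 + 78 + 58 + 118 + 78 + 78 = £622.

£622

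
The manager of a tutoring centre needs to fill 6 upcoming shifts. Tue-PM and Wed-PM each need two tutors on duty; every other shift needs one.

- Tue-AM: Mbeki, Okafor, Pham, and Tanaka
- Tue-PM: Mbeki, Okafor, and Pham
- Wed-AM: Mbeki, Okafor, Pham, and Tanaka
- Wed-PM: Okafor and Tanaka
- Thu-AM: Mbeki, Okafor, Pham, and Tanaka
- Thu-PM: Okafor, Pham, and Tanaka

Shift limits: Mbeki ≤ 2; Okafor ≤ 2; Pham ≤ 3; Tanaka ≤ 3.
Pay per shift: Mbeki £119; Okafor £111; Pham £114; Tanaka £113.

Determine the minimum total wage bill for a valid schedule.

Wed-PM can only be covered by Okafor and Tanaka, so that assignment is forced.
Picking the cheapest available tutor for each shift independently would cost £893, but that ignores the shift limits.
An optimal schedule: Tue-AM→Tanaka, Tue-PM→Okafor+Pham, Wed-AM→Pham, Wed-PM→Okafor+Tanaka, Thu-AM→Pham, Thu-PM→Tanaka.
Total: 113 + 111 + 114 + 114 + 111 + 113 + 114 + 113 = £903.

£903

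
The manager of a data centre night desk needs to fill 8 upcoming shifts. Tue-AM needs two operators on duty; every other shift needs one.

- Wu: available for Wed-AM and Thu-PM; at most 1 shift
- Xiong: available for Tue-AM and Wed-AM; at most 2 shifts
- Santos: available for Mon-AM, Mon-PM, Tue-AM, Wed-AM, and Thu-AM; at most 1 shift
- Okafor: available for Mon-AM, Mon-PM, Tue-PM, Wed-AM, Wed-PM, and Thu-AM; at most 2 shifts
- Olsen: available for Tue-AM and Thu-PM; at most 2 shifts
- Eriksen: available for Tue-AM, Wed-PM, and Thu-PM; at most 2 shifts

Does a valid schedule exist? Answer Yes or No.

No

Total capacity is 10 and 9 slots are needed, so capacity alone doesn't rule it out.
Shifts {Mon-AM, Mon-PM, Tue-PM, Thu-AM} need 4 worker-slots in total, but the operators available for any of those shifts (Santos and Okafor) can supply at most 3 among them. So no valid schedule exists.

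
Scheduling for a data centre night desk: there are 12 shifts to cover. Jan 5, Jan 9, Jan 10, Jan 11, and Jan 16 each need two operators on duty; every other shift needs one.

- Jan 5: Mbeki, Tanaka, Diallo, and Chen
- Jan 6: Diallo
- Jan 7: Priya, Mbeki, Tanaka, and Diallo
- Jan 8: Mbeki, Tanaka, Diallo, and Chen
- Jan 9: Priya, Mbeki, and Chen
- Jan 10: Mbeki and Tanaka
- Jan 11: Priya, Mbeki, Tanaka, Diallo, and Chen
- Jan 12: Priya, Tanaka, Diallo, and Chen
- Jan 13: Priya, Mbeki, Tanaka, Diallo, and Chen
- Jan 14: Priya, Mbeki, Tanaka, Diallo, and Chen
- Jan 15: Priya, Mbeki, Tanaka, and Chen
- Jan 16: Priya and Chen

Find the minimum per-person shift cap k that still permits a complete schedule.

4

With 5 operators and 17 worker-slots to fill, someone must work at least ⌈17/5⌉ = 4 shifts, so k ≥ 4.
k = 4 works: Jan 5→Tanaka+Diallo, Jan 6→Diallo, Jan 7→Priya, Jan 8→Mbeki, Jan 9→Priya+Mbeki, Jan 10→Mbeki+Tanaka, Jan 11→Diallo+Chen, Jan 12→Priya, Jan 13→Tanaka, Jan 14→Tanaka, Jan 15→Mbeki, Jan 16→Priya+Chen.
Loads: Priya 4, Mbeki 4, Tanaka 4, Diallo 3, Chen 2 — all ≤ 4.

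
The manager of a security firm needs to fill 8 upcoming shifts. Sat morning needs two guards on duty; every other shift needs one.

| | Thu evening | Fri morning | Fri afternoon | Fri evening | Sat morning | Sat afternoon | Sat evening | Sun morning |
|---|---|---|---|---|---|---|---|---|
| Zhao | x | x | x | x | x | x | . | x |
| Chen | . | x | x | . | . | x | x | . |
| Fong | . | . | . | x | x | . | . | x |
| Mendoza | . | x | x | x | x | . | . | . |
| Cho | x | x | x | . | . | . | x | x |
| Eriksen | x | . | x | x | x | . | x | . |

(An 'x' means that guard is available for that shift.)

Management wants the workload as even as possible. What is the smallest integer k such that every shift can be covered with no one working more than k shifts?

With 6 guards and 9 worker-slots to fill, someone must work at least ⌈9/6⌉ = 2 shifts, so k ≥ 2.
k = 2 works: Thu evening→Zhao, Fri morning→Chen, Fri afternoon→Mendoza, Fri evening→Fong, Sat morning→Mendoza+Eriksen, Sat afternoon→Zhao, Sat evening→Chen, Sun morning→Fong.
Loads: Zhao 2, Chen 2, Fong 2, Mendoza 2, Cho 0, Eriksen 1 — all ≤ 2.

2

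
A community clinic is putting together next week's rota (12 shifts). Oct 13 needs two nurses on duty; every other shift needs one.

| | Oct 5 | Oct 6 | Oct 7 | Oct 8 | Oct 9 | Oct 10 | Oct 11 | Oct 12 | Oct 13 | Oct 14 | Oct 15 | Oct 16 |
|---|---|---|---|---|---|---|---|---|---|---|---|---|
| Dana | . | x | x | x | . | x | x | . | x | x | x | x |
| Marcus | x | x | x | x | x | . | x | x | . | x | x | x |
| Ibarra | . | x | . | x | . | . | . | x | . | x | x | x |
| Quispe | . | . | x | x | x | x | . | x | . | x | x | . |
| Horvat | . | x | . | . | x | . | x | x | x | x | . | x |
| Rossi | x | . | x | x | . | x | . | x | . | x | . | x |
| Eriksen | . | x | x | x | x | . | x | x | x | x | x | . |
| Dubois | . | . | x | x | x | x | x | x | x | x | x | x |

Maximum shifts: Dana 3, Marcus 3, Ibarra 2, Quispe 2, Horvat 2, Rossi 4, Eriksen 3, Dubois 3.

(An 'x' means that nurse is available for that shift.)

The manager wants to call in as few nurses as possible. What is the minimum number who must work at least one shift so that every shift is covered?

4

13 slots to fill and no one can take more than 4, so at least ⌈13/4⌉ = 4 nurses are needed.
Dana, Marcus, Rossi, and Eriksen alone can cover everything: Oct 5→Marcus, Oct 6→Dana, Oct 7→Rossi, Oct 8→Rossi, Oct 9→Marcus, Oct 10→Dana, Oct 11→Marcus, Oct 12→Rossi, Oct 13→Dana+Eriksen, Oct 14→Eriksen, Oct 15→Eriksen, Oct 16→Rossi.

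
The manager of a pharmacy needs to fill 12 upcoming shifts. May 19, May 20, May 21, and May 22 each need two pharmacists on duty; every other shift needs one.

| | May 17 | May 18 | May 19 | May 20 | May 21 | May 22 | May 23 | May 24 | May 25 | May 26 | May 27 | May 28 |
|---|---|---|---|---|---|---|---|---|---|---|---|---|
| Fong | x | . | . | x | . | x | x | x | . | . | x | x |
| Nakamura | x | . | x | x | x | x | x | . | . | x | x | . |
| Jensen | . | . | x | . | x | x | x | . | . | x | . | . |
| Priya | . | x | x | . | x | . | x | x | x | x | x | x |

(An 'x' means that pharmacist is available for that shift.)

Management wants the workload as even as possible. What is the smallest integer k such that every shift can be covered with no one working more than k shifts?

4

With 4 pharmacists and 16 worker-slots to fill, someone must work at least ⌈16/4⌉ = 4 shifts, so k ≥ 4.
k = 4 works: May 17→Fong, May 18→Priya, May 19→Nakamura+Jensen, May 20→Fong+Nakamura, May 21→Nakamura+Jensen, May 22→Nakamura+Jensen, May 23→Priya, May 24→Fong, May 25→Priya, May 26→Jensen, May 27→Priya, May 28→Fong.
Loads: Fong 4, Nakamura 4, Jensen 4, Priya 4 — all ≤ 4.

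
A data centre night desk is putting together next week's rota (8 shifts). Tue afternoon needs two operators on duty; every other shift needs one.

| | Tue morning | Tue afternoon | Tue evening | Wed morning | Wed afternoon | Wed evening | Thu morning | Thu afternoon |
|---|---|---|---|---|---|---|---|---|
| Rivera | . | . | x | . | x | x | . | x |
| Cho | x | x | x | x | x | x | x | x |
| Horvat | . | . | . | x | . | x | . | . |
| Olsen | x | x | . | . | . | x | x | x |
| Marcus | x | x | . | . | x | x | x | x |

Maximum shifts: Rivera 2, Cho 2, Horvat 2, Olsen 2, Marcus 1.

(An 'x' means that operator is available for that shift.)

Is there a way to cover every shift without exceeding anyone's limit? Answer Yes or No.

Yes

One valid schedule: Tue morning→Cho, Tue afternoon→Cho+Olsen, Tue evening→Rivera, Wed morning→Horvat, Wed afternoon→Rivera, Wed evening→Horvat, Thu morning→Olsen, Thu afternoon→Marcus.
Loads: Rivera 2/2, Cho 2/2, Horvat 2/2, Olsen 2/2, Marcus 1/1 — all within limits.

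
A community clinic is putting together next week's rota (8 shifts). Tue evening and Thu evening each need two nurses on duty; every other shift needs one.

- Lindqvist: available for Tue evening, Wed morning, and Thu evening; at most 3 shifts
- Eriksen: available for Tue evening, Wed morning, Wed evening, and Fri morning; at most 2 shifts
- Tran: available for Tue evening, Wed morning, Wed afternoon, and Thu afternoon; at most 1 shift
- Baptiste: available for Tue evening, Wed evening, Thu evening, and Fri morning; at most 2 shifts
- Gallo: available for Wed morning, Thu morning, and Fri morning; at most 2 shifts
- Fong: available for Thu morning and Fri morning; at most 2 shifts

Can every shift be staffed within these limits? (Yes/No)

Total capacity is 12 and 10 slots are needed, so capacity alone doesn't rule it out.
Shifts {Wed afternoon, Thu afternoon} need 2 worker-slots in total, but the nurses available for any of those shifts (Tran) can supply at most 1 among them. So no valid schedule exists.

No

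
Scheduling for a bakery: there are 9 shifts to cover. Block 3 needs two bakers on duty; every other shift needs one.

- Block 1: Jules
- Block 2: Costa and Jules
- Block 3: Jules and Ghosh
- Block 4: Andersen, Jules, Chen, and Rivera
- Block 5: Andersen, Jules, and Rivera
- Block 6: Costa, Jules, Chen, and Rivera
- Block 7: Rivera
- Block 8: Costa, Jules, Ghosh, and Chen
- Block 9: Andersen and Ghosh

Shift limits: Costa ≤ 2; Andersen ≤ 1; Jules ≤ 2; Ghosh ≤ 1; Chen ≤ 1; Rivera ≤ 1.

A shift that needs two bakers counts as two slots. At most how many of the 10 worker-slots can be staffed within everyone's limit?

8

Total capacity across all bakers is 2+1+2+1+1+1 = 8, and 10 slots are needed, so at most 8 can be filled.
An assignment achieving 8: Block 1→Jules, Block 2→Costa, Block 3→Jules+Ghosh, Block 4→Chen, Block 6→Costa, Block 7→Rivera, Block 9→Andersen.
Loads: Costa 2/2, Andersen 1/1, Jules 2/2, Ghosh 1/1, Chen 1/1, Rivera 1/1.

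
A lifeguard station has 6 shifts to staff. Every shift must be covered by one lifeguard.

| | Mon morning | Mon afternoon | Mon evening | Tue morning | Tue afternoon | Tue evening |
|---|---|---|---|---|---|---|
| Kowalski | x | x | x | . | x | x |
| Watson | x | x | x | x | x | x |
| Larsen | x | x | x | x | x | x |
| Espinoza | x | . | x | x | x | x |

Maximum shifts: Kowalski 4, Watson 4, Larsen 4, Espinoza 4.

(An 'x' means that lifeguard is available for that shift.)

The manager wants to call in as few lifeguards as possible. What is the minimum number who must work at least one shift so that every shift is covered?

2

6 slots to fill and no one can take more than 4, so at least ⌈6/4⌉ = 2 lifeguards are needed.
Kowalski and Watson alone can cover everything: Mon morning→Kowalski, Mon afternoon→Kowalski, Mon evening→Kowalski, Tue morning→Watson, Tue afternoon→Kowalski, Tue evening→Watson.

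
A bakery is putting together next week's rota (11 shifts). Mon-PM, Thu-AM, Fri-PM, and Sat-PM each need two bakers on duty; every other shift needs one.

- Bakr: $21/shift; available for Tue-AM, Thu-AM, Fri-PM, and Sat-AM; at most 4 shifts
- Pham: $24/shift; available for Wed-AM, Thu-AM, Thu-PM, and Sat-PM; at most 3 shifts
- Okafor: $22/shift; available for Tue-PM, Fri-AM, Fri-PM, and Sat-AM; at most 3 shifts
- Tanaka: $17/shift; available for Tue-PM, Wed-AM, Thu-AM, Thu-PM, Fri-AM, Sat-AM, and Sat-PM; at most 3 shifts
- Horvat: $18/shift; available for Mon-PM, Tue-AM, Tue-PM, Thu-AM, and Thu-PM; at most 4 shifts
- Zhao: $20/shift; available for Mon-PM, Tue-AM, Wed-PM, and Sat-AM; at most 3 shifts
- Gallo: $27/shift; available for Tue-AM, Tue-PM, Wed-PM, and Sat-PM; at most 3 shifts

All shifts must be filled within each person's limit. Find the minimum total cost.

$292

Mon-PM can only be covered by Horvat and Zhao, so that assignment is forced.
Fri-PM can only be covered by Bakr and Okafor, so that assignment is forced.
Picking the cheapest available baker for each shift independently would cost $280, but that ignores the shift limits.
An optimal schedule: Mon-PM→Horvat+Zhao, Tue-AM→Zhao, Tue-PM→Horvat, Wed-AM→Tanaka, Wed-PM→Zhao, Thu-AM→Horvat+Bakr, Thu-PM→Horvat, Fri-AM→Tanaka, Fri-PM→Bakr+Okafor, Sat-AM→Bakr, Sat-PM→Tanaka+Pham.
Total: 18 + 20 + 20 + 18 + 17 + 20 + 18 + 21 + 18 + 17 + 21 + 22 + 21 + 17 + 24 = $292.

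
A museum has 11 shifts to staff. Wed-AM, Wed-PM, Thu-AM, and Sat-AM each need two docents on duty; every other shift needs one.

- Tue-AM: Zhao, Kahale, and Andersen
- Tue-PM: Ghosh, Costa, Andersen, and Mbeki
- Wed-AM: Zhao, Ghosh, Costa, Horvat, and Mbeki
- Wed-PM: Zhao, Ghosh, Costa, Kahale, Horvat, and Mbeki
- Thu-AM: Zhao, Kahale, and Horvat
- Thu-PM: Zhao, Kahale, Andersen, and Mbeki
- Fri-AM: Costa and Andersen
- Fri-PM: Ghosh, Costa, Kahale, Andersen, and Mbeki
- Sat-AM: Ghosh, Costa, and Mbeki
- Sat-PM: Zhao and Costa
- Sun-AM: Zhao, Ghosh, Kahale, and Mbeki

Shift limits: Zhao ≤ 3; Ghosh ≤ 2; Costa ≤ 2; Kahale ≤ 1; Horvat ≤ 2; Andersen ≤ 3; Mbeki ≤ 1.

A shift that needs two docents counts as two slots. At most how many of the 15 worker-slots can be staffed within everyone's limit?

14

Total capacity across all docents is 3+2+2+1+2+3+1 = 14, and 15 slots are needed, so at most 14 can be filled.
An assignment achieving 14: Tue-AM→Zhao, Tue-PM→Andersen, Wed-AM→Horvat+Mbeki, Wed-PM→Horvat, Thu-AM→Zhao+Kahale, Thu-PM→Andersen, Fri-AM→Costa, Fri-PM→Andersen, Sat-AM→Ghosh+Costa, Sat-PM→Zhao, Sun-AM→Ghosh.
Loads: Zhao 3/3, Ghosh 2/2, Costa 2/2, Kahale 1/1, Horvat 2/2, Andersen 3/3, Mbeki 1/1.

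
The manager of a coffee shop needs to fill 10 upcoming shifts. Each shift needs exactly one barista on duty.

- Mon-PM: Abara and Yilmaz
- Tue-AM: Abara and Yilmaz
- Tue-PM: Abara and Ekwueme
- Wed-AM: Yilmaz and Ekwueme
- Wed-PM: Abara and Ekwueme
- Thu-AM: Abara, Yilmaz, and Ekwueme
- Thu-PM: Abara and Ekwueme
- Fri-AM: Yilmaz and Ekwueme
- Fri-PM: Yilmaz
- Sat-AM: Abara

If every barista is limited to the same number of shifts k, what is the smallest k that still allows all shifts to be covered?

With 3 baristas and 10 worker-slots to fill, someone must work at least ⌈10/3⌉ = 4 shifts, so k ≥ 4.
k = 4 works: Mon-PM→Abara, Tue-AM→Abara, Tue-PM→Abara, Wed-AM→Yilmaz, Wed-PM→Ekwueme, Thu-AM→Yilmaz, Thu-PM→Ekwueme, Fri-AM→Yilmaz, Fri-PM→Yilmaz, Sat-AM→Abara.
Loads: Abara 4, Yilmaz 4, Ekwueme 2 — all ≤ 4.

4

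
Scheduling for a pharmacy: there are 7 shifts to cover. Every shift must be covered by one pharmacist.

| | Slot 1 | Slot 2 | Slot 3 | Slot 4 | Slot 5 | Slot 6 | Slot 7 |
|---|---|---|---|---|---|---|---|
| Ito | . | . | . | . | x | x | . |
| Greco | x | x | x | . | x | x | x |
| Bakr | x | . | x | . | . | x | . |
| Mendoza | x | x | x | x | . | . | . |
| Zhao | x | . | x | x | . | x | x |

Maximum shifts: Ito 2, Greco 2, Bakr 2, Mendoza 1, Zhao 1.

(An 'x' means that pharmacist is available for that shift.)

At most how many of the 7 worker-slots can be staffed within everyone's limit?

7

Total capacity across all pharmacists is 2+2+2+1+1 = 8, and 7 slots are needed, so at most 7 can be filled.
An assignment achieving 7: Slot 1→Bakr, Slot 2→Greco, Slot 3→Bakr, Slot 4→Mendoza, Slot 5→Ito, Slot 6→Ito, Slot 7→Greco.
Loads: Ito 2/2, Greco 2/2, Bakr 2/2, Mendoza 1/1, Zhao 0/1.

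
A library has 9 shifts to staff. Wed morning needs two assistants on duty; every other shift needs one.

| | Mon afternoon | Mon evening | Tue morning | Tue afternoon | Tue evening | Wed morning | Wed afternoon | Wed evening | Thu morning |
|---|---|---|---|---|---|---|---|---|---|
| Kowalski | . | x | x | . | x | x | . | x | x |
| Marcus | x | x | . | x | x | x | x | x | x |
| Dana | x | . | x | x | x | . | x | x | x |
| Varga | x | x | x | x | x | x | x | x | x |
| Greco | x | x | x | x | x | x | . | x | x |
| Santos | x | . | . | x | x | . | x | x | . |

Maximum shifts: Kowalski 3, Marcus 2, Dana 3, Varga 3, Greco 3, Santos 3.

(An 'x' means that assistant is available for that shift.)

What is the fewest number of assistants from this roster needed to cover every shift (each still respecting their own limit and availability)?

10 slots to fill and no one can take more than 3, so at least ⌈10/3⌉ = 4 assistants are needed.
Kowalski, Marcus, Dana, and Varga alone can cover everything: Mon afternoon→Marcus, Mon evening→Kowalski, Tue morning→Kowalski, Tue afternoon→Marcus, Tue evening→Dana, Wed morning→Kowalski+Varga, Wed afternoon→Dana, Wed evening→Dana, Thu morning→Varga.

4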